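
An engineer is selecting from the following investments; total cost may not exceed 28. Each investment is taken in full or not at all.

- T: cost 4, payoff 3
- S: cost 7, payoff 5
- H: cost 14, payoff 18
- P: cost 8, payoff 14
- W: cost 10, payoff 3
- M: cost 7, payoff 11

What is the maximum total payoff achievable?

35

T + H + P: cost 4 + 14 + 8 = 26 ≤ 28, payoff 3 + 18 + 14 = 35.
S + H + M: cost 7 + 14 + 7 = 28 ≤ 28, payoff 5 + 18 + 11 = 34.
Best is T, H, and P with total payoff 35.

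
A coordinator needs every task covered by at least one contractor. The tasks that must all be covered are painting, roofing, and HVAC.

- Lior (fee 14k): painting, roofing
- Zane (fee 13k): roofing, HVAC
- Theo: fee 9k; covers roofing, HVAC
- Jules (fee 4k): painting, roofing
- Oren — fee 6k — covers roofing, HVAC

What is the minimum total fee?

10

Choose Jules and Oren: together they cover painting, roofing, HVAC — every task.
Total fee: 4 + 6 = 10.
No cover costs less than 10.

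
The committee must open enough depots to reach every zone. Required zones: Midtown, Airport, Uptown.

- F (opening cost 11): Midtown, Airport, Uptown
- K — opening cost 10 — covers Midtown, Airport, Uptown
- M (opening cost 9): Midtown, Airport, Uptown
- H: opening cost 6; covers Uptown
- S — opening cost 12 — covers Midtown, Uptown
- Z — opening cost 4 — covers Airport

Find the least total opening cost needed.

9

M alone covers Midtown, Airport, Uptown — every zone.
Total opening cost: 9.
No cover costs less than 9.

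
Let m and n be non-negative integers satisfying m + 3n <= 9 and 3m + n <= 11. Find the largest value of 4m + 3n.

(m,n)=(3,2): 1·3+3·2=9≤9, 3·3+1·2=11≤11, objective 18.
(m,n)=(3,1): 1·3+3·1=6≤9, 3·3+1·1=10≤11, objective 15.
(m,n)=(2,2): 1·2+3·2=8≤9, 3·2+1·2=8≤11, objective 14.
No feasible integer point exceeds 18.

18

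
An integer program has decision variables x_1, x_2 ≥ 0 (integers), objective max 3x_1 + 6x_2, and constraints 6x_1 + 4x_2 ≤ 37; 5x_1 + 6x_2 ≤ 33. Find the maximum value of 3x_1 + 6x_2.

(x_1,x_2)=(0,5): 6·0+4·5=20≤37, 5·0+6·5=30≤33, objective 30.
(x_1,x_2)=(1,4): 6·1+4·4=22≤37, 5·1+6·4=29≤33, objective 27.
(x_1,x_2)=(0,4): 6·0+4·4=16≤37, 5·0+6·4=24≤33, objective 24.
The best lattice point is (0,5), giving 30.

30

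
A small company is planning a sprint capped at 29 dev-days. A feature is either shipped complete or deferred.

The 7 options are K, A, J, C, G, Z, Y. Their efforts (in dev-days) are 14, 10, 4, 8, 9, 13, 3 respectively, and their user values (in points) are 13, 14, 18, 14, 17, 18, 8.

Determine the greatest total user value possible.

61

J + C + Z + Y: effort 4 + 8 + 13 + 3 = 28 ≤ 29, user value 18 + 14 + 18 + 8 = 58.
J + G + Z + Y: effort 4 + 9 + 13 + 3 = 29 ≤ 29, user value 18 + 17 + 18 + 8 = 61.
J + C + G + Y: effort 4 + 8 + 9 + 3 = 24 ≤ 29, user value 18 + 14 + 17 + 8 = 57.
Best is J, G, Z, and Y with total user value 61.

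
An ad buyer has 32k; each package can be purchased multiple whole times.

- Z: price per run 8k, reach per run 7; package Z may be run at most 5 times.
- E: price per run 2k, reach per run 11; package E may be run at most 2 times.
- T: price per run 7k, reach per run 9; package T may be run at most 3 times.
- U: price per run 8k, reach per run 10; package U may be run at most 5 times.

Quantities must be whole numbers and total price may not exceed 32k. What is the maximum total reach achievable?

52

E has the best ratio (11/2); taking only E gives at most 2×11 = 22 (stopped by the supply cap of 2).
Mixing does better — 2×E and 3×U: price 28 ≤ 32, reach 2·11 + 3·10 = 52.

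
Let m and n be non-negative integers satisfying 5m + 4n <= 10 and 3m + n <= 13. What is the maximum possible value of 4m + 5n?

10

Relaxing integrality, the LP optimum is 12.50 at (m,n) = (0, 2.5), which is not an integer point.
(m,n)=(0,2) is feasible, giving 10.
(m,n)=(1,1) is feasible, giving 9.
Maximum is 10 at (m,n)=(0,2).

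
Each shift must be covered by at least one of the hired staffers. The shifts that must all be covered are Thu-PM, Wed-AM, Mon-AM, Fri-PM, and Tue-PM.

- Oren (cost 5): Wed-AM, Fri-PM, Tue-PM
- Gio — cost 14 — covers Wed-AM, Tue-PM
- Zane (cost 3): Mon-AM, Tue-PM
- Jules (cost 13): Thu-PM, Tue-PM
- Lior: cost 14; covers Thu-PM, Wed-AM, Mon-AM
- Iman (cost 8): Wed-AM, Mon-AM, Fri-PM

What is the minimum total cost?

Choose Oren and Lior: together they cover Thu-PM, Wed-AM, Mon-AM, Fri-PM, Tue-PM — every shift.
Total cost: 5 + 14 = 19.

19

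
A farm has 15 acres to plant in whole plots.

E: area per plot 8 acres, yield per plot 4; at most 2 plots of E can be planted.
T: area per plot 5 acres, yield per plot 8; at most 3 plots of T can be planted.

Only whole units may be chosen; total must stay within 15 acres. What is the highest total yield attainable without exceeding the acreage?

24

Take 3×T: area 15 ≤ 15, yield 3·8 = 24.
T has the best ratio (8/5) and is taken to its limit of 3; remaining capacity is filled optimally with the others.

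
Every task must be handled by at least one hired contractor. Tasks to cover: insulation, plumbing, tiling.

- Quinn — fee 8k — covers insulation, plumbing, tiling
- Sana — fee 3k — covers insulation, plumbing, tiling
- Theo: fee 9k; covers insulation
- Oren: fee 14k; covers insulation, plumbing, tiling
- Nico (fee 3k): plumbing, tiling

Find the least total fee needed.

Sana alone covers insulation, plumbing, tiling — every task.
Total fee: 3.

3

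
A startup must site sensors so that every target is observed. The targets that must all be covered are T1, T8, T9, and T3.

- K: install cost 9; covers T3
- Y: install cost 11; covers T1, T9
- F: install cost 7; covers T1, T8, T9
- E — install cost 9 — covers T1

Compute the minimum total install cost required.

16

This is a weighted set-cover instance.
Choose K and F: together they cover T1, T8, T9, T3 — every target.
Total install cost: 9 + 7 = 16.
No cover costs less than 16.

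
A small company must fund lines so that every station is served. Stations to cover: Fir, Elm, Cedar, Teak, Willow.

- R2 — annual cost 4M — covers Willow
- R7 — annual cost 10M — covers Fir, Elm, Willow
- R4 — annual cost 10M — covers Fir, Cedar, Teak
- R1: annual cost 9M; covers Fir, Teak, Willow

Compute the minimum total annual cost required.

This is a weighted set-cover instance.
Choose R7 and R4: together they cover Fir, Elm, Cedar, Teak, Willow — every station.
Total annual cost: 10 + 10 = 20.

20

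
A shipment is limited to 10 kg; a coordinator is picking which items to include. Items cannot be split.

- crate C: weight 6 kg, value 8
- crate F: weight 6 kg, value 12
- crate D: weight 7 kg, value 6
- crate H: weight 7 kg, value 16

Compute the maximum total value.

Allowing fractional choices, the relaxed optimum would be about 22.0, but items are indivisible.
crate C: weight 6 ≤ 10, value 8.
crate F: weight 6 ≤ 10, value 12.
crate H: weight 7 ≤ 10, value 16.
Best is crate H with total value 16.

16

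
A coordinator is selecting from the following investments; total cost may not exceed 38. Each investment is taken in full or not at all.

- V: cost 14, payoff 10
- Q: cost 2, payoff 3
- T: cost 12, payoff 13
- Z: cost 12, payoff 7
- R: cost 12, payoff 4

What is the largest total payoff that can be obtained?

30

This is a 0-1 knapsack instance.
Allowing fractional choices, the relaxed optimum would be about 31.8, but investments are indivisible.
V + T + Z: cost 14 + 12 + 12 = 38 ≤ 38, payoff 10 + 13 + 7 = 30.
V + T + R: cost 14 + 12 + 12 = 38 ≤ 38, payoff 10 + 13 + 4 = 27.
Best is V, T, and Z with total payoff 30.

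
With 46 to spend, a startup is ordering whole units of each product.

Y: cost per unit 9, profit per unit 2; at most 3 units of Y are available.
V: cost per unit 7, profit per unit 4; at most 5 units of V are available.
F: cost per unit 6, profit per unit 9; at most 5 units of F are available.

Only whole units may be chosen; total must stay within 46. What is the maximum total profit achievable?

Take 2×V and 5×F: cost 44 ≤ 46, profit 2·4 + 5·9 = 53.
F has the best ratio (9/6) and is taken to its limit of 5; remaining capacity is filled optimally with the others.

53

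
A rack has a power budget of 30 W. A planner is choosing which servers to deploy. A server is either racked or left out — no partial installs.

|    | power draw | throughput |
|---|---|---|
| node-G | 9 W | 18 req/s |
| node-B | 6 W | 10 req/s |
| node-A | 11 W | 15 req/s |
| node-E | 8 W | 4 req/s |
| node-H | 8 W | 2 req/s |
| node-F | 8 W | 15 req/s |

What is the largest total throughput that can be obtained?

48

Treat it as a binary knapsack problem.
node-G + node-B + node-A: power draw 9 + 6 + 11 = 26 ≤ 30, throughput 18 + 10 + 15 = 43.
node-G + node-B + node-F: power draw 9 + 6 + 8 = 23 ≤ 30, throughput 18 + 10 + 15 = 43.
node-G + node-A + node-F: power draw 9 + 11 + 8 = 28 ≤ 30, throughput 18 + 15 + 15 = 48.
Best is node-G, node-A, and node-F with total throughput 48.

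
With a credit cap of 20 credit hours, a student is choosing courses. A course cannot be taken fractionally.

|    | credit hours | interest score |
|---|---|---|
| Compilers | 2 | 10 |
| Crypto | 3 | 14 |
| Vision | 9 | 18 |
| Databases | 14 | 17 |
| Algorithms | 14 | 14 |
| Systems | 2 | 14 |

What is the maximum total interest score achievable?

56

Allowing fractional choices, the relaxed optimum would be about 60.9, but courses are indivisible.
Crypto + Vision + Systems: credit hours 3 + 9 + 2 = 14 ≤ 20, interest score 14 + 18 + 14 = 46.
Compilers + Crypto + Vision + Systems: credit hours 2 + 3 + 9 + 2 = 16 ≤ 20, interest score 10 + 14 + 18 + 14 = 56.
Crypto + Databases + Systems: credit hours 3 + 14 + 2 = 19 ≤ 20, interest score 14 + 17 + 14 = 45.
Best is Compilers, Crypto, Vision, and Systems with total interest score 56.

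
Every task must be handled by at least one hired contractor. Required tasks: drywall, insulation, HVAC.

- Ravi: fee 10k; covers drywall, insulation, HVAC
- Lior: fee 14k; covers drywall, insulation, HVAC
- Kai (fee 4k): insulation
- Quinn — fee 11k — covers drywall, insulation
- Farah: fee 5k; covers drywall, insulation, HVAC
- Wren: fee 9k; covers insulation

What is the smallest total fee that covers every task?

Farah alone covers drywall, insulation, HVAC — every task.
Total fee: 5.
No cover costs less than 5.

5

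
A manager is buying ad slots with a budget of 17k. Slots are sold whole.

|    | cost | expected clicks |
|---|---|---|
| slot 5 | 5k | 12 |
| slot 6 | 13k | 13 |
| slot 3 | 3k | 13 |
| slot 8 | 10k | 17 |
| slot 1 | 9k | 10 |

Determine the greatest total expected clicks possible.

Allowing fractional choices, the relaxed optimum would be about 40.3, but ad slots are indivisible.
slot 5 + slot 3 + slot 1: cost 5 + 3 + 9 = 17 ≤ 17, expected clicks 12 + 13 + 10 = 35.
slot 3 + slot 8: cost 3 + 10 = 13 ≤ 17, expected clicks 13 + 17 = 30.
Best is slot 5, slot 3, and slot 1 with total expected clicks 35.

35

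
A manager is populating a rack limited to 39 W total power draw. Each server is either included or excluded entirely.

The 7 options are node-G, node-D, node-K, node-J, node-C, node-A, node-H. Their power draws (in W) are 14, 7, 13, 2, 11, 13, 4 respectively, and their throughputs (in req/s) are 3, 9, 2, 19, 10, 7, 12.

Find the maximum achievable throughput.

57

Take node-D, node-J, node-C, node-A, and node-H: power draw 7 + 2 + 11 + 13 + 4 = 37 ≤ 39, throughput 9 + 19 + 10 + 7 + 12 = 57.
No other feasible combination does better.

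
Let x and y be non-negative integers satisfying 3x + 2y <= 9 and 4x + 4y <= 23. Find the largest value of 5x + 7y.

The continuous relaxation peaks at (0, 4.5) with value 31.50; rounding to a feasible lattice point costs some objective.
(x,y)=(0,4): 3·0+2·4=8≤9, 4·0+4·4=16≤23, objective 28.
(x,y)=(1,3): 3·1+2·3=9≤9, 4·1+4·3=16≤23, objective 26.
(x,y)=(0,3): 3·0+2·3=6≤9, 4·0+4·3=12≤23, objective 21.
Maximum is 28 at (x,y)=(0,4).

28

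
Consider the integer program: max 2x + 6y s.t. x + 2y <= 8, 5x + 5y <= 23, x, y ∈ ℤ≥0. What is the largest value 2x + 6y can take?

24

(x,y)=(0,4): 1·0+2·4=8≤8, 5·0+5·4=20≤23, objective 24.
(x,y)=(1,3): 1·1+2·3=7≤8, 5·1+5·3=20≤23, objective 20.
(x,y)=(0,3): 1·0+2·3=6≤8, 5·0+5·3=15≤23, objective 18.
Maximum is 24 at (x,y)=(0,4).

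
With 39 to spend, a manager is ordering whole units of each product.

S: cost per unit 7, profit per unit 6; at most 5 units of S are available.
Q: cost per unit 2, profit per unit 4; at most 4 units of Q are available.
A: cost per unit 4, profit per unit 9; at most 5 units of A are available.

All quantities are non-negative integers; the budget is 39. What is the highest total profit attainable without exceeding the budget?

2×S, 2×Q, and 5×A: cost 38 ≤ 39, profit 2·6 + 2·4 + 5·9 = 65.
1×S, 4×Q, and 5×A: cost 35 ≤ 39, profit 1·6 + 4·4 + 5·9 = 67.
Best is 67.

67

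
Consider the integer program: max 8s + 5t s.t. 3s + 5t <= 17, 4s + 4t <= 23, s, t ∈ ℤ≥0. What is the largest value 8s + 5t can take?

Relaxing integrality, the LP optimum is 45.33 at (s,t) = (5.67, 0), which is not an integer point.
(s,t)=(5,0): 3·5+5·0=15≤17, 4·5+4·0=20≤23, objective 40.
(s,t)=(4,1): 3·4+5·1=17≤17, 4·4+4·1=20≤23, objective 37.
(s,t)=(4,0): 3·4+5·0=12≤17, 4·4+4·0=16≤23, objective 32.
No feasible integer point exceeds 40.

40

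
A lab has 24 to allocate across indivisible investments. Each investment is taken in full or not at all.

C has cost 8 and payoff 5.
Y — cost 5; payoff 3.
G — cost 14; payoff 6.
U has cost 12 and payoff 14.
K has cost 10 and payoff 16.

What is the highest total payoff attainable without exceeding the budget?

This is a 0-1 knapsack instance.
Allowing fractional choices, the relaxed optimum would be about 31.2, but investments are indivisible.
C + Y + K: cost 8 + 5 + 10 = 23 ≤ 24, payoff 5 + 3 + 16 = 24.
U + K: cost 12 + 10 = 22 ≤ 24, payoff 14 + 16 = 30.
Best is U and K with total payoff 30.

30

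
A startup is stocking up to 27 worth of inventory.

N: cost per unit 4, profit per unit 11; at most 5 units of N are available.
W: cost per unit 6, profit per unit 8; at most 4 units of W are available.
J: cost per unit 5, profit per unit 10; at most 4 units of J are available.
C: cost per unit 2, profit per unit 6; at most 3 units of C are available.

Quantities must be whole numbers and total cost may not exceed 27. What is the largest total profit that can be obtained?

4×N, 1×J, and 3×C: cost 27 ≤ 27, profit 4·11 + 1·10 + 3·6 = 72.
5×N and 3×C: cost 26 ≤ 27, profit 5·11 + 3·6 = 73.
Best is 73.

73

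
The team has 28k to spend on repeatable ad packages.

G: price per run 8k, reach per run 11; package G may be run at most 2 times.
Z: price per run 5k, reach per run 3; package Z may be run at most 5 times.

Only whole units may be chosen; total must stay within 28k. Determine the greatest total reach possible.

G has the best ratio (11/8); taking only G gives at most 2×11 = 22 (stopped by the supply cap of 2).
Mixing does better — 2×G and 2×Z: price 26 ≤ 28, reach 2·11 + 2·3 = 28.

28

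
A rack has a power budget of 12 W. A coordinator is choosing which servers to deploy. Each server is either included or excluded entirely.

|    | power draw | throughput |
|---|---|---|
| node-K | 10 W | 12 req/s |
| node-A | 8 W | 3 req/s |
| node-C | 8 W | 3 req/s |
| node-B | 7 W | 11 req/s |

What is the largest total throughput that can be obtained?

12

Treat it as a binary knapsack problem.
Allowing fractional choices, the relaxed optimum would be about 17.0, but servers are indivisible.
node-K: power draw 10 ≤ 12, throughput 12.
node-B: power draw 7 ≤ 12, throughput 11.
node-A: power draw 8 ≤ 12, throughput 3.
Best is node-K with total throughput 12.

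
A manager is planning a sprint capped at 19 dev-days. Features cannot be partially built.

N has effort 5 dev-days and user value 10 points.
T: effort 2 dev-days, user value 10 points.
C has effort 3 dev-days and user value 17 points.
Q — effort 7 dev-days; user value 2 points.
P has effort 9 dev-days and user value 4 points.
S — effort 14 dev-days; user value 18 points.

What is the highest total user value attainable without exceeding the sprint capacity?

45

Allowing fractional choices, the relaxed optimum would be about 48.6, but features are indivisible.
N + T + C + P: effort 5 + 2 + 3 + 9 = 19 ≤ 19, user value 10 + 10 + 17 + 4 = 41.
T + C + S: effort 2 + 3 + 14 = 19 ≤ 19, user value 10 + 17 + 18 = 45.
Best is T, C, and S with total user value 45.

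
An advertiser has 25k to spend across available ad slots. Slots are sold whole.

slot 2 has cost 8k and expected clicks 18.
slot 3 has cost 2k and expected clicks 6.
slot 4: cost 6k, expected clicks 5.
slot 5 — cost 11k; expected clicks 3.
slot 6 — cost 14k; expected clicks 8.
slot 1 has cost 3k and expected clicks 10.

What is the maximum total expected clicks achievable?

39

Treat it as a binary knapsack problem.
slot 2 + slot 6 + slot 1: cost 8 + 14 + 3 = 25 ≤ 25, expected clicks 18 + 8 + 10 = 36.
slot 2 + slot 3 + slot 5 + slot 1: cost 8 + 2 + 11 + 3 = 24 ≤ 25, expected clicks 18 + 6 + 3 + 10 = 37.
slot 2 + slot 3 + slot 4 + slot 1: cost 8 + 2 + 6 + 3 = 19 ≤ 25, expected clicks 18 + 6 + 5 + 10 = 39.
Best is slot 2, slot 3, slot 4, and slot 1 with total expected clicks 39.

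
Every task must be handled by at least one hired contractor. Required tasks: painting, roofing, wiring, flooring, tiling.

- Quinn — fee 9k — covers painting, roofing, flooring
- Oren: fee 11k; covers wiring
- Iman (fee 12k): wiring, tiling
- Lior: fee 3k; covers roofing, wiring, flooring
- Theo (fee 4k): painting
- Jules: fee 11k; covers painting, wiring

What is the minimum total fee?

19

Choose Iman, Lior, and Theo: together they cover painting, roofing, wiring, flooring, tiling — every task.
Total fee: 12 + 3 + 4 = 19.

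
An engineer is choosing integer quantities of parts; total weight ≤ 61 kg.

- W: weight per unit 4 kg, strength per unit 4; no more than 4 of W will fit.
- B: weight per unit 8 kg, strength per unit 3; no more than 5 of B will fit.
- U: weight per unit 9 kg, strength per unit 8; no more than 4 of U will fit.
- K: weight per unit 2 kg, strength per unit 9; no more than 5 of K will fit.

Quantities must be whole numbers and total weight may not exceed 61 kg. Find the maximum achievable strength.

89

This is a bounded integer knapsack.
K has the best ratio (9/2); taking only K gives at most 5×9 = 45 (stopped by the supply cap of 5).
Mixing does better — 3×W, 4×U, and 5×K: weight 58 ≤ 61, strength 3·4 + 4·8 + 5·9 = 89.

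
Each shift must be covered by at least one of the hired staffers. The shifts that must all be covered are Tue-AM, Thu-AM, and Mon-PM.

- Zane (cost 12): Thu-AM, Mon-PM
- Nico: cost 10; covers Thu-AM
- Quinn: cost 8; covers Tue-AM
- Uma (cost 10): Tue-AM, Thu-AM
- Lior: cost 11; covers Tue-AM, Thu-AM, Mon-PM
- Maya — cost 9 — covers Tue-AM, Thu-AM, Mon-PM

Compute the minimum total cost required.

Maya alone covers Tue-AM, Thu-AM, Mon-PM — every shift.
Total cost: 9.
No cover costs less than 9.

9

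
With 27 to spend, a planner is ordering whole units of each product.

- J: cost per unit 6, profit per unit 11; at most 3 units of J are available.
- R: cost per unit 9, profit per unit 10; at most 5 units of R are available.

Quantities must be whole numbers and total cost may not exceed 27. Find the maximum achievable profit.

Take 3×J and 1×R: cost 27 ≤ 27, profit 3·11 + 1·10 = 43.
J has the best ratio (11/6) and is taken to its limit of 3; remaining capacity is filled optimally with the others.

43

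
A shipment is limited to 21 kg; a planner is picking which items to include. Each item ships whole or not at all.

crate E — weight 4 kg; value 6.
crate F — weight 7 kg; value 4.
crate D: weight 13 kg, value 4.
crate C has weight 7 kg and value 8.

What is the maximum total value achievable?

crate E + crate C: weight 4 + 7 = 11 ≤ 21, value 6 + 8 = 14.
crate F + crate C: weight 7 + 7 = 14 ≤ 21, value 4 + 8 = 12.
crate E + crate F + crate C: weight 4 + 7 + 7 = 18 ≤ 21, value 6 + 4 + 8 = 18.
Best is crate E, crate F, and crate C with total value 18.

18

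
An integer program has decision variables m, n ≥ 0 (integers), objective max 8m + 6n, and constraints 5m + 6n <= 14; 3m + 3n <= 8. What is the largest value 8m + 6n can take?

Relaxing integrality, the LP optimum is 21.33 at (m,n) = (2.67, 0), which is not an integer point.
(m,n)=(2,0): 5·2+6·0=10≤14, 3·2+3·0=6≤8, objective 16.
(m,n)=(1,1): 5·1+6·1=11≤14, 3·1+3·1=6≤8, objective 14.
Maximum is 16 at (m,n)=(2,0).

16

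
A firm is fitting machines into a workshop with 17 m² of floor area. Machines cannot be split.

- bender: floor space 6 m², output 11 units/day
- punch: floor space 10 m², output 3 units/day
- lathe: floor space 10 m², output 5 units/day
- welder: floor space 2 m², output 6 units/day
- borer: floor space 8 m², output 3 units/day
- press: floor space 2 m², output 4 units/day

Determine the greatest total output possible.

21

This is a 0-1 knapsack instance.
Allowing fractional choices, the relaxed optimum would be about 24.5, but machines are indivisible.
bender + welder + press: floor space 6 + 2 + 2 = 10 ≤ 17, output 11 + 6 + 4 = 21.
bender + welder + borer: floor space 6 + 2 + 8 = 16 ≤ 17, output 11 + 6 + 3 = 20.
bender + borer + press: floor space 6 + 8 + 2 = 16 ≤ 17, output 11 + 3 + 4 = 18.
Best is bender, welder, and press with total output 21.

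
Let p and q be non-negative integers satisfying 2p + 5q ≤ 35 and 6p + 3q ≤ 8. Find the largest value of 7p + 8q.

Relaxing integrality, the LP optimum is 21.33 at (p,q) = (0, 2.67), which is not an integer point.
(p,q)=(0,2): 2·0+5·2=10≤35, 6·0+3·2=6≤8, objective 16.
(p,q)=(0,1): 2·0+5·1=5≤35, 6·0+3·1=3≤8, objective 8.
No feasible integer point exceeds 16.

16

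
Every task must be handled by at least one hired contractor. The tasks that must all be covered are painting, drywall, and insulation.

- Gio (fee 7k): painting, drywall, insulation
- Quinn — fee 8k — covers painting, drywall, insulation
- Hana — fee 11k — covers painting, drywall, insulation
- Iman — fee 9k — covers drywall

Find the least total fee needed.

Gio alone covers painting, drywall, insulation — every task.
Total fee: 7.
No cover costs less than 7.

7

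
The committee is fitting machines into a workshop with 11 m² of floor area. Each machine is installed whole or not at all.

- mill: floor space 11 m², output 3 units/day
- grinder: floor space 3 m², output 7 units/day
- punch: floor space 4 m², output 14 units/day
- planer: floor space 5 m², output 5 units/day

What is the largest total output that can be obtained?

Allowing fractional choices, the relaxed optimum would be about 25.0, but machines are indivisible.
grinder + punch: floor space 3 + 4 = 7 ≤ 11, output 7 + 14 = 21.
punch + planer: floor space 4 + 5 = 9 ≤ 11, output 14 + 5 = 19.
punch: floor space 4 ≤ 11, output 14.
Best is grinder and punch with total output 21.

21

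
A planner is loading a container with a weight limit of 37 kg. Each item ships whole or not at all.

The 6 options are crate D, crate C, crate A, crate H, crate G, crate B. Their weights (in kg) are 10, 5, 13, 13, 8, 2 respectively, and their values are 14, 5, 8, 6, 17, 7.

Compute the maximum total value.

This is an integer program with binary decision variables.
Take crate D, crate A, crate G, and crate B: weight 10 + 13 + 8 + 2 = 33 ≤ 37, value 14 + 8 + 17 + 7 = 46.
No other feasible combination does better.

46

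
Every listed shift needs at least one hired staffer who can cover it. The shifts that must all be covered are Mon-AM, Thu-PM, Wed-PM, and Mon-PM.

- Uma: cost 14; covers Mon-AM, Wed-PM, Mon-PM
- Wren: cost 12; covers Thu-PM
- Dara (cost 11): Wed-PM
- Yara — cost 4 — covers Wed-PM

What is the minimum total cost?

The greedy cost-per-new-shift heuristic would pick Yara, Uma, and Wren for 30, but a cheaper cover exists.
Choose Uma and Wren: together they cover Mon-AM, Thu-PM, Wed-PM, Mon-PM — every shift.
Total cost: 14 + 12 = 26.
No cover costs less than 26.

26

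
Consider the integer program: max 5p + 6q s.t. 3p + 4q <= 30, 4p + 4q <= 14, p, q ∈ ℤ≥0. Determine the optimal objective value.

18

(p,q)=(0,3): 3·0+4·3=12≤30, 4·0+4·3=12≤14, objective 18.
(p,q)=(1,2): 3·1+4·2=11≤30, 4·1+4·2=12≤14, objective 17.
(p,q)=(0,2): 3·0+4·2=8≤30, 4·0+4·2=8≤14, objective 12.
No feasible integer point exceeds 18.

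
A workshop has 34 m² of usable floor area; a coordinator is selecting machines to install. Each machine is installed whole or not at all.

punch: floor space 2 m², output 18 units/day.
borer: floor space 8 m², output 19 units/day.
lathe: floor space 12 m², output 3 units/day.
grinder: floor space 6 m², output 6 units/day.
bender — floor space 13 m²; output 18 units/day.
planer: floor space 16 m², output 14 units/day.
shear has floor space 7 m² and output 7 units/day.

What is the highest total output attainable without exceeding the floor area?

62

Allowing fractional choices, the relaxed optimum would be about 66.0, but machines are indivisible.
punch + borer + planer + shear: floor space 2 + 8 + 16 + 7 = 33 ≤ 34, output 18 + 19 + 14 + 7 = 58.
punch + borer + bender + shear: floor space 2 + 8 + 13 + 7 = 30 ≤ 34, output 18 + 19 + 18 + 7 = 62.
punch + borer + grinder + bender: floor space 2 + 8 + 6 + 13 = 29 ≤ 34, output 18 + 19 + 6 + 18 = 61.
Best is punch, borer, bender, and shear with total output 62.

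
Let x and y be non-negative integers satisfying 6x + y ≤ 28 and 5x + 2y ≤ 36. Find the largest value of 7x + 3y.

54

(x,y)=(0,18): 6·0+1·18=18≤28, 5·0+2·18=36≤36, objective 54.
(x,y)=(0,17): 6·0+1·17=17≤28, 5·0+2·17=34≤36, objective 51.
No feasible integer point exceeds 54.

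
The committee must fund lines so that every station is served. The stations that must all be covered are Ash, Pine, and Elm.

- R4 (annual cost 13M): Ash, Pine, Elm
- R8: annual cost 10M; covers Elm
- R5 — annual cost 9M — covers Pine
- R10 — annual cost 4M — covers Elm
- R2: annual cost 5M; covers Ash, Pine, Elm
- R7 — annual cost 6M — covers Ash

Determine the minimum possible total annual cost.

5

This is a weighted set-cover instance.
R2 alone covers Ash, Pine, Elm — every station.
Total annual cost: 5.
No cover costs less than 5.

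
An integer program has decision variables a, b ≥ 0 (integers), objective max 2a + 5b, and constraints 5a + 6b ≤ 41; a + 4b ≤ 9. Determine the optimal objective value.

16

(a,b)=(8,0) is feasible, giving 16.
(a,b)=(7,0) is feasible, giving 14.
(a,b)=(6,0) is feasible, giving 12.
No feasible integer point exceeds 16.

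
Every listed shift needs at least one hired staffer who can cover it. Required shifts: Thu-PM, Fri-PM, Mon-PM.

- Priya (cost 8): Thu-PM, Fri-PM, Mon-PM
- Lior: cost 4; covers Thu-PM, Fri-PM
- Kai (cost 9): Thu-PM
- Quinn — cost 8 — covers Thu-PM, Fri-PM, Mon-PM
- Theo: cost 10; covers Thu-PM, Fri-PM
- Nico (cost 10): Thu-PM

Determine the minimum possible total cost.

The greedy cost-per-new-shift heuristic would pick Lior and Priya for 12, but a cheaper cover exists.
Priya alone covers Thu-PM, Fri-PM, Mon-PM — every shift.
Total cost: 8.
No cover costs less than 8.

8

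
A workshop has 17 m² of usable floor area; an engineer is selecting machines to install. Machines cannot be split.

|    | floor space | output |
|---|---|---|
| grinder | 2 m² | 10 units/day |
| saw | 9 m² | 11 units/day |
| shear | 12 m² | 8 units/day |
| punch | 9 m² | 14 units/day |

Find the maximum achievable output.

24

Treat it as a binary knapsack problem.
Allowing fractional choices, the relaxed optimum would be about 31.3, but machines are indivisible.
grinder + punch: floor space 2 + 9 = 11 ≤ 17, output 10 + 14 = 24.
grinder + saw: floor space 2 + 9 = 11 ≤ 17, output 10 + 11 = 21.
Best is grinder and punch with total output 24.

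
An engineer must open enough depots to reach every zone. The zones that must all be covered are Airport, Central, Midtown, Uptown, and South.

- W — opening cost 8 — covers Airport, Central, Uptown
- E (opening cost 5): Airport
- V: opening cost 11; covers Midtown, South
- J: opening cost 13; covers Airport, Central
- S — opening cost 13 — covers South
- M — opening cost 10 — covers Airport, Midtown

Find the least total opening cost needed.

This is an integer covering problem.
Choose W and V: together they cover Airport, Central, Midtown, Uptown, South — every zone.
Total opening cost: 8 + 11 = 19.
No cover costs less than 19.

19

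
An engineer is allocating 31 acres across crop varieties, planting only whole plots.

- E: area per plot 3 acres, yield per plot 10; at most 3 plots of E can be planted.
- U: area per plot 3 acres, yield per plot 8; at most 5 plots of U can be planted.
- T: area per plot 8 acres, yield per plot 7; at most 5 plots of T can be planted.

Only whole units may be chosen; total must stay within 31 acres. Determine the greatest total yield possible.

70

3×E and 5×U: area 24 ≤ 31, yield 3·10 + 5·8 = 70.
3×E, 4×U, and 1×T: area 29 ≤ 31, yield 3·10 + 4·8 + 1·7 = 69.
Best is 70.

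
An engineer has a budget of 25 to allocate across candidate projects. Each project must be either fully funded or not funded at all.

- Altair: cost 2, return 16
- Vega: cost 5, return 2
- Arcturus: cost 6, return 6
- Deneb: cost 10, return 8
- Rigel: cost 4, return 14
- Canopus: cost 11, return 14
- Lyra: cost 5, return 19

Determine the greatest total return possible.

Take Altair, Rigel, Canopus, and Lyra: cost 2 + 4 + 11 + 5 = 22 ≤ 25, return 16 + 14 + 14 + 19 = 63.
No other feasible combination does better.

63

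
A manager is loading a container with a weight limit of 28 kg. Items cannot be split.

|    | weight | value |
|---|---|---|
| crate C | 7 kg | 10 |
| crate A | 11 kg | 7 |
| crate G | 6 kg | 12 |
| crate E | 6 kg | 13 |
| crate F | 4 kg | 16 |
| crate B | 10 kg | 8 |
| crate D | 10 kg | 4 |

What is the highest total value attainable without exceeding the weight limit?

crate C + crate G + crate E + crate F: weight 7 + 6 + 6 + 4 = 23 ≤ 28, value 10 + 12 + 13 + 16 = 51.
crate G + crate E + crate F + crate B: weight 6 + 6 + 4 + 10 = 26 ≤ 28, value 12 + 13 + 16 + 8 = 49.
crate A + crate G + crate E + crate F: weight 11 + 6 + 6 + 4 = 27 ≤ 28, value 7 + 12 + 13 + 16 = 48.
Best is crate C, crate G, crate E, and crate F with total value 51.

51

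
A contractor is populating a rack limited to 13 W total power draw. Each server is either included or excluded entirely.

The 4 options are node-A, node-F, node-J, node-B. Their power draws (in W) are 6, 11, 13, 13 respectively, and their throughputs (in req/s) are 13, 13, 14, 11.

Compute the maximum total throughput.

Take node-J: power draw 13 ≤ 13, throughput 14.
No other feasible combination does better.

14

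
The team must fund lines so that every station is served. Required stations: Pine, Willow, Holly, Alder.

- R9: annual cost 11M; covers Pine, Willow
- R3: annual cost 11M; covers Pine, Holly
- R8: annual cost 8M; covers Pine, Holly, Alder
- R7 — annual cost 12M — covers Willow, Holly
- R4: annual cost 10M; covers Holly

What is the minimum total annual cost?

19

Choose R9 and R8: together they cover Pine, Willow, Holly, Alder — every station.
Total annual cost: 11 + 8 = 19.
No cover costs less than 19.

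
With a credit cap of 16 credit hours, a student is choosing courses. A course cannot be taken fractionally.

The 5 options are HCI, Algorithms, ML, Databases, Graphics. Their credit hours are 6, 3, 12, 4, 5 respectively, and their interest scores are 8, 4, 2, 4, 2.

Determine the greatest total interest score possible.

16

Take HCI, Algorithms, and Databases: credit hours 6 + 3 + 4 = 13 ≤ 16, interest score 8 + 4 + 4 = 16.
No other feasible combination does better.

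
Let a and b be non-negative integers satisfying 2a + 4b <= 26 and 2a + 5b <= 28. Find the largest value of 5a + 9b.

(a,b)=(13,0): 2·13+4·0=26≤26, 2·13+5·0=26≤28, objective 65.
(a,b)=(12,0): 2·12+4·0=24≤26, 2·12+5·0=24≤28, objective 60.
No feasible integer point exceeds 65.

65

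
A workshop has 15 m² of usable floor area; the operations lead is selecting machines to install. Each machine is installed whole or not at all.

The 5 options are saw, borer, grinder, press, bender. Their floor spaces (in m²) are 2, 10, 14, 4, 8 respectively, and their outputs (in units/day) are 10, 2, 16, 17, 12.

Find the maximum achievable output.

press + bender: floor space 4 + 8 = 12 ≤ 15, output 17 + 12 = 29.
saw + press + bender: floor space 2 + 4 + 8 = 14 ≤ 15, output 10 + 17 + 12 = 39.
Best is saw, press, and bender with total output 39.

39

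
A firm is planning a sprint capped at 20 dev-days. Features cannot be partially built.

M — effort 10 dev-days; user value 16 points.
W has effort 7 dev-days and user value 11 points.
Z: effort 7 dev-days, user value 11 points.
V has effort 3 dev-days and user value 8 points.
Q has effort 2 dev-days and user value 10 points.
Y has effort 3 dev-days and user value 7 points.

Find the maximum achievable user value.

41

Allowing fractional choices, the relaxed optimum would be about 44.1, but features are indivisible.
W + Z + Q + Y: effort 7 + 7 + 2 + 3 = 19 ≤ 20, user value 11 + 11 + 10 + 7 = 39.
M + V + Q + Y: effort 10 + 3 + 2 + 3 = 18 ≤ 20, user value 16 + 8 + 10 + 7 = 41.
W + Z + V + Q: effort 7 + 7 + 3 + 2 = 19 ≤ 20, user value 11 + 11 + 8 + 10 = 40.
Best is M, V, Q, and Y with total user value 41.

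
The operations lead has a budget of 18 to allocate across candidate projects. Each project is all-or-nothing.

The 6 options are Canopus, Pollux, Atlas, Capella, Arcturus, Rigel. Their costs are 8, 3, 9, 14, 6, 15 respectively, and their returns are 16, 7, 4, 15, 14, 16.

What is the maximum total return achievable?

37

Canopus + Pollux + Arcturus: cost 8 + 3 + 6 = 17 ≤ 18, return 16 + 7 + 14 = 37.
Pollux + Atlas + Arcturus: cost 3 + 9 + 6 = 18 ≤ 18, return 7 + 4 + 14 = 25.
Canopus + Arcturus: cost 8 + 6 = 14 ≤ 18, return 16 + 14 = 30.
Best is Canopus, Pollux, and Arcturus with total return 37.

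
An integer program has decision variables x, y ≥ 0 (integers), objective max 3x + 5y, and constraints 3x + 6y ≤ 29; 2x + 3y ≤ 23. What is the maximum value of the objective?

27

(x,y)=(9,0) is feasible, giving 27.
(x,y)=(8,0) is feasible, giving 24.
No feasible integer point exceeds 27.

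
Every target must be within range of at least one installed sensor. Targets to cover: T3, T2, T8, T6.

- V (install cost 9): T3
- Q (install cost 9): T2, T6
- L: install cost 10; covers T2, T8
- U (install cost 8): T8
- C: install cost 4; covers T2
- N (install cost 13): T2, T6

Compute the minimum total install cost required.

Choose V, Q, and U: together they cover T3, T2, T8, T6 — every target.
Total install cost: 9 + 9 + 8 = 26.

26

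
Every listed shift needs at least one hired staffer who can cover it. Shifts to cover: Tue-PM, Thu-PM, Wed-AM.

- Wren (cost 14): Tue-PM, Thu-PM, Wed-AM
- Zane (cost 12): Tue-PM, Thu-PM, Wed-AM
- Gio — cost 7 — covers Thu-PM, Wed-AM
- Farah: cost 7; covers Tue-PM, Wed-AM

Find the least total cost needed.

The greedy cost-per-new-shift heuristic would pick Gio and Farah for 14, but a cheaper cover exists.
Zane alone covers Tue-PM, Thu-PM, Wed-AM — every shift.
Total cost: 12.
No cover costs less than 12.

12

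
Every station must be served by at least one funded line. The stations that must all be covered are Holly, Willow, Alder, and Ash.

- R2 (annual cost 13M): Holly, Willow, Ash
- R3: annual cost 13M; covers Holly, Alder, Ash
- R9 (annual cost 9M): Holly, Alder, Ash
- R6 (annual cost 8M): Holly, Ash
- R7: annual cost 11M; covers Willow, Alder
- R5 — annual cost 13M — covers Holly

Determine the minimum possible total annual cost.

The greedy cost-per-new-station heuristic would pick R9 and R7 for 20, but a cheaper cover exists.
Choose R6 and R7: together they cover Holly, Willow, Alder, Ash — every station.
Total annual cost: 8 + 11 = 19.
No cover costs less than 19.

19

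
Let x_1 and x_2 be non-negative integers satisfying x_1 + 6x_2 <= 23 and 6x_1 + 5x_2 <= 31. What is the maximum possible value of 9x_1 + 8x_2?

45

(x_1,x_2)=(5,0): 1·5+6·0=5≤23, 6·5+5·0=30≤31, objective 45.
(x_1,x_2)=(4,1): 1·4+6·1=10≤23, 6·4+5·1=29≤31, objective 44.
(x_1,x_2)=(3,2): 1·3+6·2=15≤23, 6·3+5·2=28≤31, objective 43.
No feasible integer point exceeds 45.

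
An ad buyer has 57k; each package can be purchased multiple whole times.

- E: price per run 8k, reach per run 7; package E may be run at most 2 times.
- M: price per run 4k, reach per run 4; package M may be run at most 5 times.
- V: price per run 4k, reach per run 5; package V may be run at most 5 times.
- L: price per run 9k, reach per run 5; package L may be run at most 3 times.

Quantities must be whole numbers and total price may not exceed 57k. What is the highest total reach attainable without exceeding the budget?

2×E, 5×M, and 5×V: price 56 ≤ 57, reach 2·7 + 5·4 + 5·5 = 59.
1×E, 5×M, 5×V, and 1×L: price 57 ≤ 57, reach 1·7 + 5·4 + 5·5 + 1·5 = 57.
Best is 59.

59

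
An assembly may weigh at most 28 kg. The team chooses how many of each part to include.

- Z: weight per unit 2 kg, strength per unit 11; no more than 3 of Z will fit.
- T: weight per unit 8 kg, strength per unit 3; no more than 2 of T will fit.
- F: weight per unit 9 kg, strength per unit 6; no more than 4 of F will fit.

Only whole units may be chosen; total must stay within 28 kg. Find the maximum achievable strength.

45

Take 3×Z and 2×F: weight 24 ≤ 28, strength 3·11 + 2·6 = 45.
Z has the best ratio (11/2) and is taken to its limit of 3; remaining capacity is filled optimally with the others.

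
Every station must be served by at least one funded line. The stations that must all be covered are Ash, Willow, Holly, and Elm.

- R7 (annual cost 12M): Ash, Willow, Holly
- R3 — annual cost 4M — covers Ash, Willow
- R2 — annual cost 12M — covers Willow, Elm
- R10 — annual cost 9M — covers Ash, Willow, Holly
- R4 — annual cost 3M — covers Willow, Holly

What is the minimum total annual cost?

This is an integer covering problem.
Choose R3, R2, and R4: together they cover Ash, Willow, Holly, Elm — every station.
Total annual cost: 4 + 12 + 3 = 19.
No cover costs less than 19.

19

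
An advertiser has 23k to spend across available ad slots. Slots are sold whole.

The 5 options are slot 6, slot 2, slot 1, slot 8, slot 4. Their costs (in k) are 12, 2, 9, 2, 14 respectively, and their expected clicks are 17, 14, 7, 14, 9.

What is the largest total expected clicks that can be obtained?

Allowing fractional choices, the relaxed optimum would be about 50.4, but ad slots are indivisible.
slot 6 + slot 2 + slot 1: cost 12 + 2 + 9 = 23 ≤ 23, expected clicks 17 + 14 + 7 = 38.
slot 6 + slot 2 + slot 8: cost 12 + 2 + 2 = 16 ≤ 23, expected clicks 17 + 14 + 14 = 45.
Best is slot 6, slot 2, and slot 8 with total expected clicks 45.

45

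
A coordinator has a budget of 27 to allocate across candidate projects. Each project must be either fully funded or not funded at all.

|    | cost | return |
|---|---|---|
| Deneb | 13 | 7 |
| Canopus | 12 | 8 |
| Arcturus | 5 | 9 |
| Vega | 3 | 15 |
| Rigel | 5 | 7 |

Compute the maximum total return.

Deneb + Arcturus + Vega + Rigel: cost 13 + 5 + 3 + 5 = 26 ≤ 27, return 7 + 9 + 15 + 7 = 38.
Canopus + Arcturus + Vega + Rigel: cost 12 + 5 + 3 + 5 = 25 ≤ 27, return 8 + 9 + 15 + 7 = 39.
Canopus + Arcturus + Vega: cost 12 + 5 + 3 = 20 ≤ 27, return 8 + 9 + 15 = 32.
Best is Canopus, Arcturus, Vega, and Rigel with total return 39.

39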